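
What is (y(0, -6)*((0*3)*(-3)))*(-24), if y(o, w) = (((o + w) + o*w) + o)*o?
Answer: 0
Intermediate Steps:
y(o, w) = o*(w + 2*o + o*w) (y(o, w) = ((o + w + o*w) + o)*o = (w + 2*o + o*w)*o = o*(w + 2*o + o*w))
(y(0, -6)*((0*3)*(-3)))*(-24) = ((0*(-6 + 2*0 + 0*(-6)))*((0*3)*(-3)))*(-24) = ((0*(-6 + 0 + 0))*(0*(-3)))*(-24) = ((0*(-6))*0)*(-24) = (0*0)*(-24) = 0*(-24) = 0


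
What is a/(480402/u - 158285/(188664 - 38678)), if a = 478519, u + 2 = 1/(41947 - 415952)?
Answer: -941852811082282/472780973367035 ≈ -1.9922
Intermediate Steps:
u = -748011/374005 (u = -2 + 1/(41947 - 415952) = -2 + 1/(-374005) = -2 - 1/374005 = -748011/374005 ≈ -2.0000)
a/(480402/u - 158285/(188664 - 38678)) = 478519/(480402/(-748011/374005) - 158285/(188664 - 38678)) = 478519/(480402*(-374005/748011) - 158285/149986) = 478519/(-59890916670/249337 - 158285*1/149986) = 478519/(-59890916670/249337 - 158285/149986) = 478519/(-472780973367035/1968266278) = 478519*(-1968266278/472780973367035) = -941852811082282/472780973367035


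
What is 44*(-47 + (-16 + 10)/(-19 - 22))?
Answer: -84524/41 ≈ -2061.6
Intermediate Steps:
44*(-47 + (-16 + 10)/(-19 - 22)) = 44*(-47 - 6/(-41)) = 44*(-47 - 6*(-1/41)) = 44*(-47 + 6/41) = 44*(-1921/41) = -84524/41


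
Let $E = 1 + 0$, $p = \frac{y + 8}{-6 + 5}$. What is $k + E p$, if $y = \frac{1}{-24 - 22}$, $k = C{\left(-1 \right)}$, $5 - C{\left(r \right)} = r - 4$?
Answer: $\frac{93}{46} \approx 2.0217$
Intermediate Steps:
$C{\left(r \right)} = 9 - r$ ($C{\left(r \right)} = 5 - \left(r - 4\right) = 5 - \left(-4 + r\right) = 9 - r$)
$k = 10$ ($k = 9 - -1 = 9 + 1 = 10$)
$y = - \frac{1}{46}$ ($y = \frac{1}{-46} = - \frac{1}{46} \approx -0.021739$)
$p = - \frac{367}{46}$ ($p = \frac{- \frac{1}{46} + 8}{-6 + 5} = \frac{367}{46 \left(-1\right)} = \frac{367}{46} \left(-1\right) = - \frac{367}{46} \approx -7.9783$)
$E = 1$
$k + E p = 10 + 1 \left(- \frac{367}{46}\right) = 10 - \frac{367}{46} = \frac{93}{46}$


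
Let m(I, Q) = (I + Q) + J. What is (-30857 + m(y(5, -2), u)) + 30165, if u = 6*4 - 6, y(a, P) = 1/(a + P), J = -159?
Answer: -2498/3 ≈ -832.67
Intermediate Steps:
y(a, P) = 1/(P + a)
u = 18 (u = 24 - 6 = 18)
m(I, Q) = -159 + I + Q (m(I, Q) = (I + Q) - 159 = -159 + I + Q)
(-30857 + m(y(5, -2), u)) + 30165 = (-30857 + (-159 + 1/(-2 + 5) + 18)) + 30165 = (-30857 + (-159 + 1/3 + 18)) + 30165 = (-30857 + (-159 + ⅓ + 18)) + 30165 = (-30857 - 422/3) + 30165 = -92993/3 + 30165 = -2498/3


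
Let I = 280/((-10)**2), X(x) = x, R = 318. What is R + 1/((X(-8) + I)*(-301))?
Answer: 2488673/7826 ≈ 318.00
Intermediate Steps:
I = 14/5 (I = 280/100 = 280*(1/100) = 14/5 ≈ 2.8000)
R + 1/((X(-8) + I)*(-301)) = 318 + 1/((-8 + 14/5)*(-301)) = 318 - 1/301/(-26/5) = 318 - 5/26*(-1/301) = 318 + 5/7826 = 2488673/7826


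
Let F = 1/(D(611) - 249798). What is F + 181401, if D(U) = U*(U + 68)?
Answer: 29944044472/165071 ≈ 1.8140e+5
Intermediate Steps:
D(U) = U*(68 + U)
F = 1/165071 (F = 1/(611*(68 + 611) - 249798) = 1/(611*679 - 249798) = 1/(414869 - 249798) = 1/165071 ≈ 6.0580e-6)
F + 181401 = 1/165071 + 181401 = 29944044472/165071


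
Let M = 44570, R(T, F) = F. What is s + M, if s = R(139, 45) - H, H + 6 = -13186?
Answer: 57807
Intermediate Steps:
H = -13192 (H = -6 - 13186 = -13192)
s = 13237 (s = 45 - 1*(-13192) = 45 + 13192 = 13237)
s + M = 13237 + 44570 = 57807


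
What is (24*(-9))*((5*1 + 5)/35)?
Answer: -432/7 ≈ -61.714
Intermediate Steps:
(24*(-9))*((5*1 + 5)/35) = -216*(5 + 5)/35 = -2160/35 = -216*2/7 = -432/7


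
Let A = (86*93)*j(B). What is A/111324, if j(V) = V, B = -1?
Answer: -1333/18554 ≈ -0.071844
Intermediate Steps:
A = -7998 (A = (86*93)*(-1) = 7998*(-1) = -7998)
A/111324 = -7998/111324 = -7998*1/111324 = -1333/18554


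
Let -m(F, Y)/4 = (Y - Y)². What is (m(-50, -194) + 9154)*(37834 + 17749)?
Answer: 508806782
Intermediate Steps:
m(F, Y) = 0 (m(F, Y) = -4*(Y - Y)² = -4*0² = -4*0 = 0)
(m(-50, -194) + 9154)*(37834 + 17749) = (0 + 9154)*(37834 + 17749) = 9154*55583 = 508806782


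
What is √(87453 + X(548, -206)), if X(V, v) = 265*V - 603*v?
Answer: √356891 ≈ 597.40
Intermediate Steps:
X(V, v) = -603*v + 265*V
√(87453 + X(548, -206)) = √(87453 + (-603*(-206) + 265*548)) = √(87453 + (124218 + 145220)) = √(87453 + 269438) = √356891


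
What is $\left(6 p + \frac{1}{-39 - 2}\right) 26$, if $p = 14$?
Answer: $\frac{89518}{41} \approx 2183.4$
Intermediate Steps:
$\left(6 p + \frac{1}{-39 - 2}\right) 26 = \left(6 \cdot 14 + \frac{1}{-39 - 2}\right) 26 = \left(84 + \frac{1}{-41}\right) 26 = \left(84 - \frac{1}{41}\right) 26 = \frac{3443}{41} \cdot 26 = \frac{89518}{41}$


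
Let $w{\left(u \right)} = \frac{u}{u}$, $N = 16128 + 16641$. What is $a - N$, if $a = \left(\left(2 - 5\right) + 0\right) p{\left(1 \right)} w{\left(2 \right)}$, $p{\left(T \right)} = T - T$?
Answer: $-32769$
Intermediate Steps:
$N = 32769$
$p{\left(T \right)} = 0$
$w{\left(u \right)} = 1$
$a = 0$ ($a = \left(\left(2 - 5\right) + 0\right) 0 \cdot 1 = \left(-3 + 0\right) 0 \cdot 1 = \left(-3\right) 0 \cdot 1 = 0 \cdot 1 = 0$)
$a - N = 0 - 32769 = -32769$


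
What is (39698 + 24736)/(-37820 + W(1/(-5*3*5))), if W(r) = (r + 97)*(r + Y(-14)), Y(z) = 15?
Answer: -181220625/102280762 ≈ -1.7718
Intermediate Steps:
W(r) = (15 + r)*(97 + r) (W(r) = (r + 97)*(r + 15) = (97 + r)*(15 + r) = (15 + r)*(97 + r))
(39698 + 24736)/(-37820 + W(1/(-5*3*5))) = (39698 + 24736)/(-37820 + (1455 + (1/(-5*3*5))² + 112/((-5*3*5)))) = 64434/(-37820 + (1455 + (1/(-15*5))² + 112/((-15*5)))) = 64434/(-37820 + (1455 + (1/(-75))² + 112/(-75))) = 64434/(-37820 + (1455 + (-1/75)² + 112*(-1/75))) = 64434/(-37820 + (1455 + 1/5625 - 112/75)) = 64434/(-37820 + 8175976/5625) = 64434/(-204561524/5625) = 64434*(-5625/204561524) = -181220625/102280762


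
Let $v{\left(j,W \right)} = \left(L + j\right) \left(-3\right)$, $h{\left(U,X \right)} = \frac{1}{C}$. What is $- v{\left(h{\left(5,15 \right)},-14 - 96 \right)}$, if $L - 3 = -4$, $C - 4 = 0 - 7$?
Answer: $-4$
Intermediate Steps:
$C = -3$ ($C = 4 + \left(0 - 7\right) = 4 - 7 = -3$)
$L = -1$ ($L = 3 - 4 = -1$)
$h{\left(U,X \right)} = - \frac{1}{3}$ ($h{\left(U,X \right)} = \frac{1}{-3} = - \frac{1}{3}$)
$v{\left(j,W \right)} = 3 - 3 j$ ($v{\left(j,W \right)} = \left(-1 + j\right) \left(-3\right) = 3 - 3 j$)
$- v{\left(h{\left(5,15 \right)},-14 - 96 \right)} = - (3 - -1) = - (3 + 1) = \left(-1\right) 4 = -4$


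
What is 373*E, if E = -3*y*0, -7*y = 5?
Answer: 0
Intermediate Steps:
y = -5/7 (y = -1/7*5 = -5/7 ≈ -0.71429)
E = 0 (E = -3*(-5/7)*0 = (15/7)*0 = 0)
373*E = 373*0 = 0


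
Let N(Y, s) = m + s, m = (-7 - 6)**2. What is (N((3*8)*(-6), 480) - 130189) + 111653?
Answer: -17887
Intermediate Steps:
m = 169 (m = (-13)**2 = 169)
N(Y, s) = 169 + s
(N((3*8)*(-6), 480) - 130189) + 111653 = ((169 + 480) - 130189) + 111653 = (649 - 130189) + 111653 = -129540 + 111653 = -17887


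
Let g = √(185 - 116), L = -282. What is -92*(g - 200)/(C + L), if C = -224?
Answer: -400/11 + 2*√69/11 ≈ -34.853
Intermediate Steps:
g = √69 ≈ 8.3066
-92*(g - 200)/(C + L) = -92*(√69 - 200)/(-224 - 282) = -92*(-200 + √69)/(-506) = -92*(-200 + √69)*(-1)/506 = -92*(100/253 - √69/506) = -400/11 + 2*√69/11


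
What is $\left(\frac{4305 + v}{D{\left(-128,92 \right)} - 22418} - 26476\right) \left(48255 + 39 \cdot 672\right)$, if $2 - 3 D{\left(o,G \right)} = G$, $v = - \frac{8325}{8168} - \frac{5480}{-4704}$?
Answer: $- \frac{17712730316431647943}{8984407936} \approx -1.9715 \cdot 10^{9}$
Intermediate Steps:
$v = \frac{174995}{1200696}$ ($v = \left(-8325\right) \frac{1}{8168} - - \frac{685}{588} = - \frac{8325}{8168} + \frac{685}{588} = \frac{174995}{1200696} \approx 0.14574$)
$D{\left(o,G \right)} = \frac{2}{3} - \frac{G}{3}$
$\left(\frac{4305 + v}{D{\left(-128,92 \right)} - 22418} - 26476\right) \left(48255 + 39 \cdot 672\right) = \left(\frac{4305 + \frac{174995}{1200696}}{\left(\frac{2}{3} - \frac{92}{3}\right) - 22418} - 26476\right) \left(48255 + 39 \cdot 672\right) = \left(\frac{5169171275}{1200696 \left(\left(\frac{2}{3} - \frac{92}{3}\right) - 22418\right)} - 26476\right) \left(48255 + 26208\right) = \left(\frac{5169171275}{1200696 \left(-30 - 22418\right)} - 26476\right) 74463 = \left(\frac{5169171275}{1200696 \left(-22448\right)} - 26476\right) 74463 = \left(\frac{5169171275}{1200696} \left(- \frac{1}{22448}\right) - 26476\right) 74463 = \left(- \frac{5169171275}{26953223808} - 26476\right) 74463 = \left(- \frac{713618722711883}{26953223808}\right) 74463 = - \frac{17712730316431647943}{8984407936}$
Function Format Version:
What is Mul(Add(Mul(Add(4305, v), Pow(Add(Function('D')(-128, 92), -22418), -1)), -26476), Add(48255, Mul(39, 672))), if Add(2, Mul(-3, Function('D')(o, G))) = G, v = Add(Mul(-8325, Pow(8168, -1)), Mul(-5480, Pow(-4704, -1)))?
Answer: Rational(-17712730316431647943, 8984407936) ≈ -1.9715e+9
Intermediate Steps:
v = Rational(174995, 1200696) (v = Add(Mul(-8325, Rational(1, 8168)), Mul(-5480, Rational(-1, 4704))) = Add(Rational(-8325, 8168), Rational(685, 588)) = Rational(174995, 1200696) ≈ 0.14574)
Function('D')(o, G) = Add(Rational(2, 3), Mul(Rational(-1, 3), G))
Mul(Add(Mul(Add(4305, v), Pow(Add(Function('D')(-128, 92), -22418), -1)), -26476), Add(48255, Mul(39, 672))) = Mul(Add(Mul(Add(4305, Rational(174995, 1200696)), Pow(Add(Add(Rational(2, 3), Mul(Rational(-1, 3), 92)), -22418), -1)), -26476), Add(48255, Mul(39, 672))) = Mul(Add(Mul(Rational(5169171275, 1200696), Pow(Add(Add(Rational(2, 3), Rational(-92, 3)), -22418), -1)), -26476), Add(48255, 26208)) = Mul(Add(Mul(Rational(5169171275, 1200696), Pow(Add(-30, -22418), -1)), -26476), 74463) = Mul(Add(Mul(Rational(5169171275, 1200696), Pow(-22448, -1)), -26476), 74463) = Mul(Add(Mul(Rational(5169171275, 1200696), Rational(-1, 22448)), -26476), 74463) = Mul(Add(Rational(-5169171275, 26953223808), -26476), 74463) = Mul(Rational(-713618722711883, 26953223808), 74463) = Rational(-17712730316431647943, 8984407936)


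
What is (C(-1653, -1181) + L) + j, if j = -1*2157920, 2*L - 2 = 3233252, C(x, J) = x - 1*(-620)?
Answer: -542326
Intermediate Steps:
C(x, J) = 620 + x (C(x, J) = x + 620 = 620 + x)
L = 1616627 (L = 1 + (½)*3233252 = 1 + 1616626 = 1616627)
j = -2157920
(C(-1653, -1181) + L) + j = ((620 - 1653) + 1616627) - 2157920 = (-1033 + 1616627) - 2157920 = 1615594 - 2157920 = -542326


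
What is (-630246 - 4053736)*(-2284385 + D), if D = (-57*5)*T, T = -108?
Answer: 10555845255110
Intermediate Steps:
D = 30780 (D = -57*5*(-108) = -285*(-108) = 30780)
(-630246 - 4053736)*(-2284385 + D) = (-630246 - 4053736)*(-2284385 + 30780) = -4683982*(-2253605) = 10555845255110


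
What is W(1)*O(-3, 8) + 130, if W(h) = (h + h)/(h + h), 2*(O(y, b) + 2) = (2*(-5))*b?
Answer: 88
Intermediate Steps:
O(y, b) = -2 - 5*b (O(y, b) = -2 + ((2*(-5))*b)/2 = -2 + (-10*b)/2 = -2 - 5*b)
W(h) = 1 (W(h) = (2*h)/((2*h)) = (2*h)*(1/(2*h)) = 1)
W(1)*O(-3, 8) + 130 = 1*(-2 - 5*8) + 130 = 1*(-2 - 40) + 130 = 1*(-42) + 130 = -42 + 130 = 88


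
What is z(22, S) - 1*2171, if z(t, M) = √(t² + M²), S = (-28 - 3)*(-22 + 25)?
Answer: -2171 + √9133 ≈ -2075.4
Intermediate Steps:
S = -93 (S = -31*3 = -93)
z(t, M) = √(M² + t²)
z(22, S) - 1*2171 = √((-93)² + 22²) - 1*2171 = √(8649 + 484) - 2171 = √9133 - 2171 = -2171 + √9133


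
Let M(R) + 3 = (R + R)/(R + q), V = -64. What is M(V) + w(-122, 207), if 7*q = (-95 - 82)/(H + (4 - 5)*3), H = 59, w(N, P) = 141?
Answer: 3536746/25265 ≈ 139.99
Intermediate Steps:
q = -177/392 (q = ((-95 - 82)/(59 + (4 - 5)*3))/7 = (-177/(59 - 1*3))/7 = (-177/(59 - 3))/7 = (-177/56)/7 = (-177*1/56)/7 = (1/7)*(-177/56) = -177/392 ≈ -0.45153)
M(R) = -3 + 2*R/(-177/392 + R) (M(R) = -3 + (R + R)/(R - 177/392) = -3 + (2*R)/(-177/392 + R) = -3 + 2*R/(-177/392 + R))
M(V) + w(-122, 207) = (531 - 392*(-64))/(-177 + 392*(-64)) + 141 = (531 + 25088)/(-177 - 25088) + 141 = 25619/(-25265) + 141 = -1/25265*25619 + 141 = -25619/25265 + 141 = 3536746/25265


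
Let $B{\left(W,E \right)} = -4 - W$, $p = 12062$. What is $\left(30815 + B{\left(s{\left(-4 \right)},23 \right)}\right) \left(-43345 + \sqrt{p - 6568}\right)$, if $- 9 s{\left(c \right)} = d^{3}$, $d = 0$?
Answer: $-1335502795 + 30811 \sqrt{5494} \approx -1.3332 \cdot 10^{9}$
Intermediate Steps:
$s{\left(c \right)} = 0$ ($s{\left(c \right)} = - \frac{0^{3}}{9} = \left(- \frac{1}{9}\right) 0 = 0$)
$\left(30815 + B{\left(s{\left(-4 \right)},23 \right)}\right) \left(-43345 + \sqrt{p - 6568}\right) = \left(30815 - 4\right) \left(-43345 + \sqrt{12062 - 6568}\right) = \left(30815 + \left(-4 + 0\right)\right) \left(-43345 + \sqrt{5494}\right) = \left(30815 - 4\right) \left(-43345 + \sqrt{5494}\right) = 30811 \left(-43345 + \sqrt{5494}\right) = -1335502795 + 30811 \sqrt{5494}$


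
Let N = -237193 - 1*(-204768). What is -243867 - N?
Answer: -211442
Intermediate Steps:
N = -32425 (N = -237193 + 204768 = -32425)
-243867 - N = -243867 - 1*(-32425) = -243867 + 32425 = -211442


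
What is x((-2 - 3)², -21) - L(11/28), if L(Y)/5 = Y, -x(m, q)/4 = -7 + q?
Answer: 3081/28 ≈ 110.04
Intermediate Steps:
x(m, q) = 28 - 4*q (x(m, q) = -4*(-7 + q) = 28 - 4*q)
L(Y) = 5*Y
x((-2 - 3)², -21) - L(11/28) = (28 - 4*(-21)) - 5*11/28 = (28 + 84) - 5*11*(1/28) = 112 - 5*11/28 = 112 - 1*55/28 = 112 - 55/28 = 3081/28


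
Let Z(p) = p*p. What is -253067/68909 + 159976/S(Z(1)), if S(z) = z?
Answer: 11023533117/68909 ≈ 1.5997e+5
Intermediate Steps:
Z(p) = p²
-253067/68909 + 159976/S(Z(1)) = -253067/68909 + 159976/(1²) = -253067*1/68909 + 159976/1 = -253067/68909 + 159976*1 = -253067/68909 + 159976 = 11023533117/68909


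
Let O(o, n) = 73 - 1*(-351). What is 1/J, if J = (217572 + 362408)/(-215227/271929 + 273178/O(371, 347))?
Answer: 37096882057/33435236861040 ≈ 0.0011095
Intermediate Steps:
O(o, n) = 424 (O(o, n) = 73 + 351 = 424)
J = 33435236861040/37096882057 (J = (217572 + 362408)/(-215227/271929 + 273178/424) = 579980/(-215227*1/271929 + 273178*(1/424)) = 579980/(-215227/271929 + 136589/212) = 579980/(37096882057/57648948) = 579980*(57648948/37096882057) = 33435236861040/37096882057 ≈ 901.29)
1/J = 1/(33435236861040/37096882057) = 37096882057/33435236861040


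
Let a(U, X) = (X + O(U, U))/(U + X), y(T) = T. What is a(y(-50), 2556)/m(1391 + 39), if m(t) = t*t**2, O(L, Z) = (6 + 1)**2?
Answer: 521/1465612548400 ≈ 3.5548e-10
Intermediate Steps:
O(L, Z) = 49 (O(L, Z) = 7**2 = 49)
a(U, X) = (49 + X)/(U + X) (a(U, X) = (X + 49)/(U + X) = (49 + X)/(U + X))
m(t) = t**3
a(y(-50), 2556)/m(1391 + 39) = ((49 + 2556)/(-50 + 2556))/((1391 + 39)**3) = (2605/2506)/(1430**3) = ((1/2506)*2605)/2924207000 = (2605/2506)*(1/2924207000) = 521/1465612548400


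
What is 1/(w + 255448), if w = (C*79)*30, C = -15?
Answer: 1/219898 ≈ 4.5476e-6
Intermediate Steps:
w = -35550 (w = -15*79*30 = -1185*30 = -35550)
1/(w + 255448) = 1/(-35550 + 255448) = 1/219898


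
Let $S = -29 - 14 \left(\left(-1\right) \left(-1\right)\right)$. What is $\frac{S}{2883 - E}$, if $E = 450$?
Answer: $- \frac{43}{2433} \approx -0.017674$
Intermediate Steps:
$S = -43$ ($S = -29 - 14 = -43$)
$\frac{S}{2883 - E} = - \frac{43}{2883 - 450} = - \frac{43}{2433}$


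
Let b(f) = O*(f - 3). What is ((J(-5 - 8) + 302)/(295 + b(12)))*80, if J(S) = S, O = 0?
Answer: 4624/59 ≈ 78.373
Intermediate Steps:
b(f) = 0 (b(f) = 0*(f - 3) = 0*(-3 + f) = 0)
((J(-5 - 8) + 302)/(295 + b(12)))*80 = (((-5 - 8) + 302)/(295 + 0))*80 = ((-13 + 302)/295)*80 = (289*(1/295))*80 = (289/295)*80 = 4624/59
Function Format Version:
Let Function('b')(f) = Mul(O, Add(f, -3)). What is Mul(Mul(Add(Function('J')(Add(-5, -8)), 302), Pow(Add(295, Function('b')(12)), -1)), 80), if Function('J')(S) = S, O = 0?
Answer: Rational(4624, 59) ≈ 78.373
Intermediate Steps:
Function('b')(f) = 0 (Function('b')(f) = Mul(0, Add(f, -3)) = Mul(0, Add(-3, f)) = 0)
Mul(Mul(Add(Function('J')(Add(-5, -8)), 302), Pow(Add(295, Function('b')(12)), -1)), 80) = Mul(Mul(Add(Add(-5, -8), 302), Pow(Add(295, 0), -1)), 80) = Mul(Mul(Add(-13, 302), Pow(295, -1)), 80) = Mul(Mul(289, Rational(1, 295)), 80) = Mul(Rational(289, 295), 80) = Rational(4624, 59)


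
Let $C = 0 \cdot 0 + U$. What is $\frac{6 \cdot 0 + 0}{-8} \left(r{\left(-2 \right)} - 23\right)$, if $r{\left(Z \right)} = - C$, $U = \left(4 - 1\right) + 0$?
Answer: $0$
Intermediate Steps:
$U = 3$ ($U = 3 + 0 = 3$)
$C = 3$ ($C = 0 \cdot 0 + 3 = 0 + 3 = 3$)
$r{\left(Z \right)} = -3$ ($r{\left(Z \right)} = \left(-1\right) 3 = -3$)
$\frac{6 \cdot 0 + 0}{-8} \left(r{\left(-2 \right)} - 23\right) = \frac{6 \cdot 0 + 0}{-8} \left(-3 - 23\right) = \left(0 + 0\right) \left(- \frac{1}{8}\right) \left(-3 - 23\right) = 0 \left(- \frac{1}{8}\right) \left(-3 - 23\right) = 0 \left(-26\right) = 0$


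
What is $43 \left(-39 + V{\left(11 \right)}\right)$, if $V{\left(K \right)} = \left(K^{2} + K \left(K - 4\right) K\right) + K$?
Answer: $40420$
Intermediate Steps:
$V{\left(K \right)} = K + K^{2} + K^{2} \left(-4 + K\right)$ ($V{\left(K \right)} = \left(K^{2} + K \left(-4 + K\right) K\right) + K = \left(K^{2} + K^{2} \left(-4 + K\right)\right) + K = K + K^{2} + K^{2} \left(-4 + K\right)$)
$43 \left(-39 + V{\left(11 \right)}\right) = 43 \left(-39 + 11 \left(1 + 11^{2} - 33\right)\right) = 43 \left(-39 + 11 \left(1 + 121 - 33\right)\right) = 43 \left(-39 + 11 \cdot 89\right) = 43 \left(-39 + 979\right) = 43 \cdot 940 = 40420$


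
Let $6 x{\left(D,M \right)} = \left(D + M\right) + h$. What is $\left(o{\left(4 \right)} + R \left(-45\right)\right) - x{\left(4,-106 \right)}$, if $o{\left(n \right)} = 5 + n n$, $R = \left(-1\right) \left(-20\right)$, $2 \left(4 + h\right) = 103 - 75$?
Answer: $- \frac{2591}{3} \approx -863.67$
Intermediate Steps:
$h = 10$ ($h = -4 + \frac{103 - 75}{2} = -4 + \frac{1}{2} \cdot 28 = -4 + 14 = 10$)
$x{\left(D,M \right)} = \frac{5}{3} + \frac{D}{6} + \frac{M}{6}$ ($x{\left(D,M \right)} = \frac{\left(D + M\right) + 10}{6} = \frac{10 + D + M}{6} = \frac{5}{3} + \frac{D}{6} + \frac{M}{6}$)
$R = 20$
$o{\left(n \right)} = 5 + n^{2}$
$\left(o{\left(4 \right)} + R \left(-45\right)\right) - x{\left(4,-106 \right)} = \left(\left(5 + 4^{2}\right) + 20 \left(-45\right)\right) - \left(\frac{5}{3} + \frac{1}{6} \cdot 4 + \frac{1}{6} \left(-106\right)\right) = \left(\left(5 + 16\right) - 900\right) - \left(\frac{5}{3} + \frac{2}{3} - \frac{53}{3}\right) = \left(21 - 900\right) - - \frac{46}{3} = -879 + \frac{46}{3} = - \frac{2591}{3}$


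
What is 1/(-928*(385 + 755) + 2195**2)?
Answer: 1/3760105 ≈ 2.6595e-7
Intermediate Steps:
1/(-928*(385 + 755) + 2195**2) = 1/(-928*1140 + 4818025) = 1/(-1057920 + 4818025) = 1/3760105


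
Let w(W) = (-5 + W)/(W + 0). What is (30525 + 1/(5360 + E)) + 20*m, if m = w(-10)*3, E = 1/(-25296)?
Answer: 4150982529081/135586559 ≈ 30615.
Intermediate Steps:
E = -1/25296 ≈ -3.9532e-5
w(W) = (-5 + W)/W
m = 9/2 (m = ((-5 - 10)/(-10))*3 = -⅒*(-15)*3 = (3/2)*3 = 9/2 ≈ 4.5000)
(30525 + 1/(5360 + E)) + 20*m = (30525 + 1/(5360 - 1/25296)) + 20*(9/2) = (30525 + 1/(135586559/25296)) + 90 = (30525 + 25296/135586559) + 90 = 4138779738771/135586559 + 90 = 4150982529081/135586559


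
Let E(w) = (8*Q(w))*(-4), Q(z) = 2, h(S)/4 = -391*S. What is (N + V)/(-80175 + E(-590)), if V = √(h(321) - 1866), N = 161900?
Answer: -161900/80239 - 3*I*√55990/80239 ≈ -2.0177 - 0.0088469*I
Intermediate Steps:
h(S) = -1564*S (h(S) = 4*(-391*S) = -1564*S)
V = 3*I*√55990 (V = √(-1564*321 - 1866) = √(-502044 - 1866) = √(-503910) = 3*I*√55990 ≈ 709.87*I)
E(w) = -64 (E(w) = (8*2)*(-4) = 16*(-4) = -64)
(N + V)/(-80175 + E(-590)) = (161900 + 3*I*√55990)/(-80175 - 64) = (161900 + 3*I*√55990)/(-80239) = (161900 + 3*I*√55990)*(-1/80239) = -161900/80239 - 3*I*√55990/80239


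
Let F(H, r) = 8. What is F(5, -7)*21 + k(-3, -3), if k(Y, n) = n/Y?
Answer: 169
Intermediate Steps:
F(5, -7)*21 + k(-3, -3) = 8*21 - 3/(-3) = 168 - 3*(-1/3) = 168 + 1 = 169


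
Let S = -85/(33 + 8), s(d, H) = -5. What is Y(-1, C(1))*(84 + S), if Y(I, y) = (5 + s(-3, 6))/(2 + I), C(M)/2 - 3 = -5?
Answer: 0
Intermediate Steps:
C(M) = -4 (C(M) = 6 + 2*(-5) = 6 - 10 = -4)
Y(I, y) = 0 (Y(I, y) = (5 - 5)/(2 + I) = 0/(2 + I) = 0)
S = -85/41 ≈ -2.0732
Y(-1, C(1))*(84 + S) = 0*(84 - 85/41) = 0*(3359/41) = 0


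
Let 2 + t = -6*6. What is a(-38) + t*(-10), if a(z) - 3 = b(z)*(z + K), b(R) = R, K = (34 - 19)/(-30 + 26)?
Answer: 3939/2 ≈ 1969.5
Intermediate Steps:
K = -15/4 (K = 15/(-4) = 15*(-¼) = -15/4 ≈ -3.7500)
t = -38 (t = -2 - 6*6 = -2 - 36 = -38)
a(z) = 3 + z*(-15/4 + z) (a(z) = 3 + z*(z - 15/4) = 3 + z*(-15/4 + z))
a(-38) + t*(-10) = (3 + (-38)² - 15/4*(-38)) - 38*(-10) = (3 + 1444 + 285/2) + 380 = 3179/2 + 380 = 3939/2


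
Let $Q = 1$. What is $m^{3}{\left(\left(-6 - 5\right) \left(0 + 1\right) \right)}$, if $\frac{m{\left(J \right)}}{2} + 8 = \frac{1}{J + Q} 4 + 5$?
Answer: $- \frac{39304}{125} \approx -314.43$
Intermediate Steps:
$m{\left(J \right)} = -6 + \frac{8}{1 + J}$ ($m{\left(J \right)} = -16 + 2 \left(\frac{1}{J + 1} \cdot 4 + 5\right) = -16 + 2 \left(\frac{1}{1 + J} 4 + 5\right) = -16 + 2 \left(\frac{4}{1 + J} + 5\right) = -16 + 2 \left(5 + \frac{4}{1 + J}\right) = -16 + \left(10 + \frac{8}{1 + J}\right) = -6 + \frac{8}{1 + J}$)
$m^{3}{\left(\left(-6 - 5\right) \left(0 + 1\right) \right)} = \left(\frac{2 \left(1 - 3 \left(-6 - 5\right) \left(0 + 1\right)\right)}{1 + \left(-6 - 5\right) \left(0 + 1\right)}\right)^{3} = \left(\frac{2 \left(1 - 3 \left(\left(-11\right) 1\right)\right)}{1 - 11}\right)^{3} = \left(\frac{2 \left(1 - -33\right)}{1 - 11}\right)^{3} = \left(\frac{2 \left(1 + 33\right)}{-10}\right)^{3} = \left(2 \left(- \frac{1}{10}\right) 34\right)^{3} = \left(- \frac{34}{5}\right)^{3} = - \frac{39304}{125}$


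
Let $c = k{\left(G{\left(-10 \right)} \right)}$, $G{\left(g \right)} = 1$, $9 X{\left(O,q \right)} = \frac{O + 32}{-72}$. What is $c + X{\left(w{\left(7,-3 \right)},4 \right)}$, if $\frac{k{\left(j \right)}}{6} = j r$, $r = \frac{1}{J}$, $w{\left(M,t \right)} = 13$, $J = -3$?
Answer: $- \frac{149}{72} \approx -2.0694$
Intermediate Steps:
$X{\left(O,q \right)} = - \frac{4}{81} - \frac{O}{648}$ ($X{\left(O,q \right)} = \frac{\left(O + 32\right) \frac{1}{-72}}{9} = \frac{\left(32 + O\right) \left(- \frac{1}{72}\right)}{9} = \frac{- \frac{4}{9} - \frac{O}{72}}{9} = - \frac{4}{81} - \frac{O}{648}$)
$r = - \frac{1}{3}$ ($r = \frac{1}{-3} = - \frac{1}{3} \approx -0.33333$)
$k{\left(j \right)} = - 2 j$ ($k{\left(j \right)} = 6 j \left(- \frac{1}{3}\right) = 6 \left(- \frac{j}{3}\right) = - 2 j$)
$c = -2$ ($c = \left(-2\right) 1 = -2$)
$c + X{\left(w{\left(7,-3 \right)},4 \right)} = -2 - \frac{5}{72} = - \frac{149}{72}$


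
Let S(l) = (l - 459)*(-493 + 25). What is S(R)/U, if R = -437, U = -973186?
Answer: -209664/486593 ≈ -0.43088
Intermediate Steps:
S(l) = 214812 - 468*l (S(l) = (-459 + l)*(-468) = 214812 - 468*l)
S(R)/U = (214812 - 468*(-437))/(-973186) = (214812 + 204516)*(-1/973186) = 419328*(-1/973186) = -209664/486593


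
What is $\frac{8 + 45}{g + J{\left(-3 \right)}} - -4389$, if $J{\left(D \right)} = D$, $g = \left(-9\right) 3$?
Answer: $\frac{131617}{30} \approx 4387.2$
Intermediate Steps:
$g = -27$
$\frac{8 + 45}{g + J{\left(-3 \right)}} - -4389 = \frac{8 + 45}{-27 - 3} - -4389 = \frac{53}{-30} + 4389 = 53 \left(- \frac{1}{30}\right) + 4389 = - \frac{53}{30} + 4389 = \frac{131617}{30}$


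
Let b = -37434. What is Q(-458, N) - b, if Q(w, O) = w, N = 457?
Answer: 36976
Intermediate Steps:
Q(-458, N) - b = -458 - 1*(-37434) = -458 + 37434 = 36976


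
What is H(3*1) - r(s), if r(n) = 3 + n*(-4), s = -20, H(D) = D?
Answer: -80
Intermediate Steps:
r(n) = 3 - 4*n
H(3*1) - r(s) = 3*1 - (3 - 4*(-20)) = 3 - (3 + 80) = 3 - 1*83 = 3 - 83 = -80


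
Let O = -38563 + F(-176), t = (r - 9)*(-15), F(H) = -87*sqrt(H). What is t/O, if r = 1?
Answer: -4627560/1488437113 + 41760*I*sqrt(11)/1488437113 ≈ -0.003109 + 9.3052e-5*I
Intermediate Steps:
t = 120 (t = (1 - 9)*(-15) = -8*(-15) = 120)
O = -38563 - 348*I*sqrt(11) ≈ -38563.0 - 1154.2*I
t/O = 120/(-38563 - 348*I*sqrt(11))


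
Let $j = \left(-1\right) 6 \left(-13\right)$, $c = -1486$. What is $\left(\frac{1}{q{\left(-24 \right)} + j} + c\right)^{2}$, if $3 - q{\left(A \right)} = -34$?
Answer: $\frac{29203050321}{13225} \approx 2.2082 \cdot 10^{6}$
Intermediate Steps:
$q{\left(A \right)} = 37$ ($q{\left(A \right)} = 3 - -34 = 3 + 34 = 37$)
$j = 78$ ($j = \left(-6\right) \left(-13\right) = 78$)
$\left(\frac{1}{q{\left(-24 \right)} + j} + c\right)^{2} = \left(\frac{1}{37 + 78} - 1486\right)^{2} = \left(\frac{1}{115} - 1486\right)^{2} = \left(- \frac{170889}{115}\right)^{2} = \frac{29203050321}{13225}$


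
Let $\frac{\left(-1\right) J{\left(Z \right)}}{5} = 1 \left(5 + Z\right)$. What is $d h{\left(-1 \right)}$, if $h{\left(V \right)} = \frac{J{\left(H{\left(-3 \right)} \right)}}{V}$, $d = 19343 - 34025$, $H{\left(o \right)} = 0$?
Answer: $-367050$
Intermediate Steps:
$d = -14682$ ($d = 19343 - 34025 = -14682$)
$J{\left(Z \right)} = -25 - 5 Z$ ($J{\left(Z \right)} = - 5 \cdot 1 \left(5 + Z\right) = - 5 \left(5 + Z\right) = -25 - 5 Z$)
$h{\left(V \right)} = - \frac{25}{V}$ ($h{\left(V \right)} = \frac{-25 - 0}{V} = \frac{-25 + 0}{V} = - \frac{25}{V}$)
$d h{\left(-1 \right)} = - 14682 \left(- \frac{25}{-1}\right) = - 14682 \left(\left(-25\right) \left(-1\right)\right) = \left(-14682\right) 25 = -367050$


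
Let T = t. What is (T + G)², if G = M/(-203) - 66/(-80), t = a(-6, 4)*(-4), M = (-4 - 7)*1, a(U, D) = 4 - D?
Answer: 50965321/65934400 ≈ 0.77297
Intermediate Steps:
M = -11 (M = -11*1 = -11)
t = 0 (t = (4 - 1*4)*(-4) = (4 - 4)*(-4) = 0*(-4) = 0)
T = 0
G = 7139/8120 (G = -11/(-203) - 66/(-80) = -11*(-1/203) - 66*(-1/80) = 11/203 + 33/40 = 7139/8120 ≈ 0.87919)
(T + G)² = (0 + 7139/8120)² = (7139/8120)² = 50965321/65934400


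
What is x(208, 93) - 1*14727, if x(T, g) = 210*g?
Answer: 4803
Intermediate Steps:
x(208, 93) - 1*14727 = 210*93 - 1*14727 = 19530 - 14727 = 4803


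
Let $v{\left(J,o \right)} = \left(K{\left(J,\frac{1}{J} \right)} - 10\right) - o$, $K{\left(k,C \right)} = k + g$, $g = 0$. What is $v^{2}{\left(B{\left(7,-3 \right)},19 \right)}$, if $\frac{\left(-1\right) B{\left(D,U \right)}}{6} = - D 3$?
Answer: $9409$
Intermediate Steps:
$K{\left(k,C \right)} = k$ ($K{\left(k,C \right)} = k + 0 = k$)
$B{\left(D,U \right)} = 18 D$ ($B{\left(D,U \right)} = - 6 - D 3 = - 6 \left(- 3 D\right) = 18 D$)
$v{\left(J,o \right)} = -10 + J - o$ ($v{\left(J,o \right)} = \left(J - 10\right) - o = \left(-10 + J\right) - o = -10 + J - o$)
$v^{2}{\left(B{\left(7,-3 \right)},19 \right)} = \left(-10 + 18 \cdot 7 - 19\right)^{2} = \left(-10 + 126 - 19\right)^{2} = 97^{2} = 9409$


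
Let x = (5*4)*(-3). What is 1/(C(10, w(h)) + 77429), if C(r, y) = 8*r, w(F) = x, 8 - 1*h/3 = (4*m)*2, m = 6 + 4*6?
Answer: 1/77509 ≈ 1.2902e-5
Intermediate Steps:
m = 30 (m = 6 + 24 = 30)
x = -60 (x = 20*(-3) = -60)
h = -696 (h = 24 - 3*4*30*2 = 24 - 360*2 = 24 - 3*240 = 24 - 720 = -696)
w(F) = -60
1/(C(10, w(h)) + 77429) = 1/(8*10 + 77429) = 1/(80 + 77429) = 1/77509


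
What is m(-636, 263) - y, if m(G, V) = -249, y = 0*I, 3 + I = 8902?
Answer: -249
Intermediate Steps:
I = 8899 (I = -3 + 8902 = 8899)
y = 0 (y = 0*8899 = 0)
m(-636, 263) - y = -249 - 1*0 = -249 + 0 = -249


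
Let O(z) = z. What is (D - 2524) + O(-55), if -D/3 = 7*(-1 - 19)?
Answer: -2159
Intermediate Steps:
D = 420 (D = -21*(-1 - 19) = -21*(-20) = -3*(-140) = 420)
(D - 2524) + O(-55) = (420 - 2524) - 55 = -2104 - 55 = -2159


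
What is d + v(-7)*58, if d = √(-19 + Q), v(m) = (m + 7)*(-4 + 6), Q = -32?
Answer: I*√51 ≈ 7.1414*I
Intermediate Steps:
v(m) = 14 + 2*m (v(m) = (7 + m)*2 = 14 + 2*m)
d = I*√51 (d = √(-19 - 32) = √(-51) = I*√51 ≈ 7.1414*I)
d + v(-7)*58 = I*√51 + (14 + 2*(-7))*58 = I*√51 + (14 - 14)*58 = I*√51 + 0*58 = I*√51 + 0 = I*√51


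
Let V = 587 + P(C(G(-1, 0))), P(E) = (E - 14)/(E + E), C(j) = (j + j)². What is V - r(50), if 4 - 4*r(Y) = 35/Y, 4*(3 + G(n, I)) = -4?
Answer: 187701/320 ≈ 586.57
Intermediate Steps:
G(n, I) = -4 (G(n, I) = -3 + (¼)*(-4) = -3 - 1 = -4)
r(Y) = 1 - 35/(4*Y)
C(j) = 4*j² (C(j) = (2*j)² = 4*j²)
P(E) = (-14 + E)/(2*E) (P(E) = (-14 + E)/((2*E)) = (-14 + E)*(1/(2*E)) = (-14 + E)/(2*E))
V = 37593/64 (V = 587 + (-14 + 4*(-4)²)/(2*((4*(-4)²))) = 587 + (-14 + 4*16)/(2*((4*16))) = 587 + (½)*(-14 + 64)/64 = 587 + (½)*(1/64)*50 = 587 + 25/64 = 37593/64 ≈ 587.39)
V - r(50) = 37593/64 - (-35/4 + 50)/50 = 37593/64 - 165/(50*4) = 37593/64 - 1*33/40 = 37593/64 - 33/40 = 187701/320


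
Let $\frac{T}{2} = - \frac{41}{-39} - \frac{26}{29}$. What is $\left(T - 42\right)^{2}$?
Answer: $\frac{2223311104}{1279161} \approx 1738.1$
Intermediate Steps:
$T = \frac{350}{1131}$ ($T = 2 \left(- \frac{41}{-39} - \frac{26}{29}\right) = 2 \left(\left(-41\right) \left(- \frac{1}{39}\right) - \frac{26}{29}\right) = 2 \left(\frac{41}{39} - \frac{26}{29}\right) = 2 \cdot \frac{175}{1131} = \frac{350}{1131} \approx 0.30946$)
$\left(T - 42\right)^{2} = \left(\frac{350}{1131} - 42\right)^{2} = \left(- \frac{47152}{1131}\right)^{2} = \frac{2223311104}{1279161}$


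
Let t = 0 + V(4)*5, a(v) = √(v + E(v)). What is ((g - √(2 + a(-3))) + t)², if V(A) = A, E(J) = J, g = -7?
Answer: (13 - √(2 + I*√6))² ≈ 129.23 - 17.371*I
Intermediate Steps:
a(v) = √2*√v (a(v) = √(v + v) = √(2*v) = √2*√v)
t = 20 (t = 0 + 4*5 = 0 + 20 = 20)
((g - √(2 + a(-3))) + t)² = ((-7 - √(2 + √2*√(-3))) + 20)² = ((-7 - √(2 + √2*(I*√3))) + 20)² = ((-7 - √(2 + I*√6)) + 20)² = (13 - √(2 + I*√6))²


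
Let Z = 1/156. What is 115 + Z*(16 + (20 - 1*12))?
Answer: 1497/13 ≈ 115.15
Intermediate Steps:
Z = 1/156 ≈ 0.0064103
115 + Z*(16 + (20 - 1*12)) = 115 + (16 + (20 - 1*12))/156 = 115 + (16 + (20 - 12))/156 = 115 + (16 + 8)/156 = 115 + (1/156)*24 = 115 + 2/13 = 1497/13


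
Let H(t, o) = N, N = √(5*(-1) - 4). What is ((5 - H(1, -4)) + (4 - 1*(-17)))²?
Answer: 667 - 156*I ≈ 667.0 - 156.0*I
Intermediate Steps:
N = 3*I (N = √(-5 - 4) = √(-9) = 3*I ≈ 3.0*I)
H(t, o) = 3*I
((5 - H(1, -4)) + (4 - 1*(-17)))² = ((5 - 3*I) + (4 - 1*(-17)))² = ((5 - 3*I) + (4 + 17))² = ((5 - 3*I) + 21)² = (26 - 3*I)²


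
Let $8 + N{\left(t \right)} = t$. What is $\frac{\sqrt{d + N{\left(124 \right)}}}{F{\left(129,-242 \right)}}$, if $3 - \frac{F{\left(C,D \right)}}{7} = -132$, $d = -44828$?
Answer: $\frac{2 i \sqrt{138}}{105} \approx 0.22376 i$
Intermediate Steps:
$N{\left(t \right)} = -8 + t$
$F{\left(C,D \right)} = 945$ ($F{\left(C,D \right)} = 21 - -924 = 21 + 924 = 945$)
$\frac{\sqrt{d + N{\left(124 \right)}}}{F{\left(129,-242 \right)}} = \frac{\sqrt{-44828 + \left(-8 + 124\right)}}{945} = \sqrt{-44828 + 116} \cdot \frac{1}{945} = \sqrt{-44712} \cdot \frac{1}{945} = 18 i \sqrt{138} \cdot \frac{1}{945} = \frac{2 i \sqrt{138}}{105}$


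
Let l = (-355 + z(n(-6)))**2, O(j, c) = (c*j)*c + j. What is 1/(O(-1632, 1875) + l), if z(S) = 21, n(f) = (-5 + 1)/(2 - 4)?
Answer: -1/5737390076 ≈ -1.7430e-10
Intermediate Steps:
n(f) = 2 (n(f) = -4/(-2) = -4*(-1/2) = 2)
O(j, c) = j + j*c**2 (O(j, c) = j*c**2 + j = j + j*c**2)
l = 111556 (l = (-355 + 21)**2 = (-334)**2 = 111556)
1/(O(-1632, 1875) + l) = 1/(-1632*(1 + 1875**2) + 111556) = 1/(-1632*(1 + 3515625) + 111556) = 1/(-1632*3515626 + 111556) = 1/(-5737501632 + 111556) = 1/(-5737390076) = -1/5737390076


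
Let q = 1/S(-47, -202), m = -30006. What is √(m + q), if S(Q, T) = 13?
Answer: I*√5071001/13 ≈ 173.22*I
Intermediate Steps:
q = 1/13 ≈ 0.076923
√(m + q) = √(-30006 + 1/13) = √(-390077/13) = I*√5071001/13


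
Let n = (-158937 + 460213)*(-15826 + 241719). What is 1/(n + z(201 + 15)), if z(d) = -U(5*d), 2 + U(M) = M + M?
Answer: 1/68056137310 ≈ 1.4694e-11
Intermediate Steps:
U(M) = -2 + 2*M (U(M) = -2 + (M + M) = -2 + 2*M)
n = 68056139468 (n = 301276*225893 = 68056139468)
z(d) = 2 - 10*d (z(d) = -(-2 + 2*(5*d)) = -(-2 + 10*d) = 2 - 10*d)
1/(n + z(201 + 15)) = 1/(68056139468 + (2 - 10*(201 + 15))) = 1/(68056139468 + (2 - 10*216)) = 1/(68056139468 + (2 - 2160)) = 1/(68056139468 - 2158) = 1/68056137310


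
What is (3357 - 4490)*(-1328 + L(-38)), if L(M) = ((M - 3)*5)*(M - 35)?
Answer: -15450721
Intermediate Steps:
L(M) = (-35 + M)*(-15 + 5*M) (L(M) = ((-3 + M)*5)*(-35 + M) = (-15 + 5*M)*(-35 + M) = (-35 + M)*(-15 + 5*M))
(3357 - 4490)*(-1328 + L(-38)) = (3357 - 4490)*(-1328 + (525 - 190*(-38) + 5*(-38)²)) = -1133*(-1328 + (525 + 7220 + 5*1444)) = -1133*(-1328 + (525 + 7220 + 7220)) = -1133*(-1328 + 14965) = -1133*13637 = -15450721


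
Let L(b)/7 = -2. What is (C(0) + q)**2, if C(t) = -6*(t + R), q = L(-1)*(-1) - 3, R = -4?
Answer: 1225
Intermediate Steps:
L(b) = -14 (L(b) = 7*(-2) = -14)
q = 11 (q = -14*(-1) - 3 = 14 - 3 = 11)
C(t) = 24 - 6*t (C(t) = -6*(t - 4) = -6*(-4 + t) = 24 - 6*t)
(C(0) + q)**2 = ((24 - 6*0) + 11)**2 = ((24 + 0) + 11)**2 = (24 + 11)**2 = 35**2 = 1225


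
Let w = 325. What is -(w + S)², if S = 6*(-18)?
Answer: -47089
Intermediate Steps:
S = -108
-(w + S)² = -(325 - 108)² = -1*217² = -1*47089 = -47089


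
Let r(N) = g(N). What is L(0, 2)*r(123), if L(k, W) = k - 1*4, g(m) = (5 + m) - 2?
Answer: -504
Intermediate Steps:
g(m) = 3 + m
r(N) = 3 + N
L(k, W) = -4 + k (L(k, W) = k - 4 = -4 + k)
L(0, 2)*r(123) = (-4 + 0)*(3 + 123) = -4*126 = -504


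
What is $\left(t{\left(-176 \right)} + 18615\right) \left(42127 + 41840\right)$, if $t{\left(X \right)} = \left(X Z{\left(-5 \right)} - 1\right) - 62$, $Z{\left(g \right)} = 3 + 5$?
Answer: $1439530248$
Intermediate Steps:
$Z{\left(g \right)} = 8$
$t{\left(X \right)} = -63 + 8 X$ ($t{\left(X \right)} = \left(X 8 - 1\right) - 62 = \left(8 X - 1\right) - 62 = \left(-1 + 8 X\right) - 62 = -63 + 8 X$)
$\left(t{\left(-176 \right)} + 18615\right) \left(42127 + 41840\right) = \left(\left(-63 + 8 \left(-176\right)\right) + 18615\right) \left(42127 + 41840\right) = \left(\left(-63 - 1408\right) + 18615\right) 83967 = \left(-1471 + 18615\right) 83967 = 17144 \cdot 83967 = 1439530248$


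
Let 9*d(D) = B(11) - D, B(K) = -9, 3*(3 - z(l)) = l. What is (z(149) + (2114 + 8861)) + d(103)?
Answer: 98243/9 ≈ 10916.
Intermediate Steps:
z(l) = 3 - l/3
d(D) = -1 - D/9 (d(D) = (-9 - D)/9 = -1 - D/9)
(z(149) + (2114 + 8861)) + d(103) = ((3 - ⅓*149) + (2114 + 8861)) + (-1 - ⅑*103) = ((3 - 149/3) + 10975) + (-1 - 103/9) = (-140/3 + 10975) - 112/9 = 32785/3 - 112/9 = 98243/9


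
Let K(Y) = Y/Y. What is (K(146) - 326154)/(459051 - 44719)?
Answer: -326153/414332 ≈ -0.78718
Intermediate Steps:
K(Y) = 1
(K(146) - 326154)/(459051 - 44719) = (1 - 326154)/(459051 - 44719) = -326153/414332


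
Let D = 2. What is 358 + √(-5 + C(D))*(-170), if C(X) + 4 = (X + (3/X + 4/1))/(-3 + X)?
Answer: 358 - 85*I*√66 ≈ 358.0 - 690.54*I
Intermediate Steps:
C(X) = -4 + (4 + X + 3/X)/(-3 + X) (C(X) = -4 + (X + (3/X + 4/1))/(-3 + X) = -4 + (X + (3/X + 4*1))/(-3 + X) = -4 + (X + (3/X + 4))/(-3 + X) = -4 + (X + (4 + 3/X))/(-3 + X) = -4 + (4 + X + 3/X)/(-3 + X))
358 + √(-5 + C(D))*(-170) = 358 + √(-5 + (3 - 3*2² + 16*2)/(2*(-3 + 2)))*(-170) = 358 + √(-5 + (½)*(3 - 3*4 + 32)/(-1))*(-170) = 358 + √(-5 + (½)*(-1)*(3 - 12 + 32))*(-170) = 358 + √(-5 + (½)*(-1)*23)*(-170) = 358 + √(-5 - 23/2)*(-170) = 358 + √(-33/2)*(-170) = 358 + (I*√66/2)*(-170) = 358 - 85*I*√66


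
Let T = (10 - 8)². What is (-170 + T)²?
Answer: 27556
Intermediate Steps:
T = 4 (T = 2² = 4)
(-170 + T)² = (-170 + 4)² = (-166)² = 27556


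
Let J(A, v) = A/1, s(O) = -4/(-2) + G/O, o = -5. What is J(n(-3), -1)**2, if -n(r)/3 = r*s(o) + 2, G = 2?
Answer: 1764/25 ≈ 70.560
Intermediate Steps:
s(O) = 2 + 2/O (s(O) = -4/(-2) + 2/O = -4*(-1/2) + 2/O = 2 + 2/O)
n(r) = -6 - 24*r/5 (n(r) = -3*(r*(2 + 2/(-5)) + 2) = -3*(r*(2 + 2*(-1/5)) + 2) = -3*(r*(2 - 2/5) + 2) = -3*(r*(8/5) + 2) = -3*(8*r/5 + 2) = -3*(2 + 8*r/5) = -6 - 24*r/5)
J(A, v) = A (J(A, v) = A*1 = A)
J(n(-3), -1)**2 = (-6 - 24/5*(-3))**2 = (-6 + 72/5)**2 = (42/5)**2 = 1764/25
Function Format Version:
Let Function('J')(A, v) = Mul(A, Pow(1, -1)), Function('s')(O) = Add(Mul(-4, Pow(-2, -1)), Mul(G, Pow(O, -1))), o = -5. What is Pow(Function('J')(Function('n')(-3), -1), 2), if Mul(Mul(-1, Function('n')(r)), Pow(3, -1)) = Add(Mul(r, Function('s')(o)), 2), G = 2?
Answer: Rational(1764, 25) ≈ 70.560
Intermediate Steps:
Function('s')(O) = Add(2, Mul(2, Pow(O, -1))) (Function('s')(O) = Add(Mul(-4, Pow(-2, -1)), Mul(2, Pow(O, -1))) = Add(Mul(-4, Rational(-1, 2)), Mul(2, Pow(O, -1))) = Add(2, Mul(2, Pow(O, -1))))
Function('n')(r) = Add(-6, Mul(Rational(-24, 5), r)) (Function('n')(r) = Mul(-3, Add(Mul(r, Add(2, Mul(2, Pow(-5, -1)))), 2)) = Mul(-3, Add(Mul(r, Add(2, Mul(2, Rational(-1, 5)))), 2)) = Mul(-3, Add(Mul(r, Add(2, Rational(-2, 5))), 2)) = Mul(-3, Add(Mul(r, Rational(8, 5)), 2)) = Mul(-3, Add(Mul(Rational(8, 5), r), 2)) = Mul(-3, Add(2, Mul(Rational(8, 5), r))) = Add(-6, Mul(Rational(-24, 5), r)))
Function('J')(A, v) = A (Function('J')(A, v) = Mul(A, 1) = A)
Pow(Function('J')(Function('n')(-3), -1), 2) = Pow(Add(-6, Mul(Rational(-24, 5), -3)), 2) = Pow(Add(-6, Rational(72, 5)), 2) = Pow(Rational(42, 5), 2) = Rational(1764, 25)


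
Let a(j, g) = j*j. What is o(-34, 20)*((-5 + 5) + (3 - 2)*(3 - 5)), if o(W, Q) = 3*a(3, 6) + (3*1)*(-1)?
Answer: -48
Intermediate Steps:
a(j, g) = j²
o(W, Q) = 24 (o(W, Q) = 3*3² + (3*1)*(-1) = 3*9 + 3*(-1) = 27 - 3 = 24)
o(-34, 20)*((-5 + 5) + (3 - 2)*(3 - 5)) = 24*((-5 + 5) + (3 - 2)*(3 - 5)) = 24*(0 + 1*(-2)) = 24*(0 - 2) = 24*(-2) = -48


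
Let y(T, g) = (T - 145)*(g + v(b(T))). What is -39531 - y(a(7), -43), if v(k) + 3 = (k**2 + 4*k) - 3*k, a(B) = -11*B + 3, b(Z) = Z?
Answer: 1133433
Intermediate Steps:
a(B) = 3 - 11*B
v(k) = -3 + k + k**2 (v(k) = -3 + ((k**2 + 4*k) - 3*k) = -3 + (k + k**2) = -3 + k + k**2)
y(T, g) = (-145 + T)*(-3 + T + g + T**2) (y(T, g) = (T - 145)*(g + (-3 + T + T**2)) = (-145 + T)*(-3 + T + g + T**2))
-39531 - y(a(7), -43) = -39531 - (435 + (3 - 11*7)**3 - 148*(3 - 11*7) - 145*(-43) - 144*(3 - 11*7)**2 + (3 - 11*7)*(-43)) = -39531 - (435 + (3 - 77)**3 - 148*(3 - 77) + 6235 - 144*(3 - 77)**2 + (3 - 77)*(-43)) = -39531 - (435 + (-74)**3 - 148*(-74) + 6235 - 144*(-74)**2 - 74*(-43)) = -39531 - (435 - 405224 + 10952 + 6235 - 144*5476 + 3182) = -39531 - (435 - 405224 + 10952 + 6235 - 788544 + 3182) = -39531 - 1*(-1172964) = -39531 + 1172964 = 1133433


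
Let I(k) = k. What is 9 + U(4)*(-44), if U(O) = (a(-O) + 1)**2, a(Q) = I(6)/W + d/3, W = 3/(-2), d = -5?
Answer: -8543/9 ≈ -949.22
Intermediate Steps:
W = -3/2 (W = 3*(-1/2) = -3/2 ≈ -1.5000)
a(Q) = -17/3 (a(Q) = 6/(-3/2) - 5/3 = 6*(-2/3) - 5*1/3 = -4 - 5/3 = -17/3)
U(O) = 196/9 (U(O) = (-17/3 + 1)**2 = (-14/3)**2 = 196/9)
9 + U(4)*(-44) = 9 + (196/9)*(-44) = 9 - 8624/9 = -8543/9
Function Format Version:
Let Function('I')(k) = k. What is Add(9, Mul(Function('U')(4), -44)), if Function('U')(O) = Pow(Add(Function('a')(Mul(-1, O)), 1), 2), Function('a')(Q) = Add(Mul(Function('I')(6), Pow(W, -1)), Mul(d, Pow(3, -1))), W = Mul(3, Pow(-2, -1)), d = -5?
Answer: Rational(-8543, 9) ≈ -949.22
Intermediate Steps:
W = Rational(-3, 2) (W = Mul(3, Rational(-1, 2)) = Rational(-3, 2) ≈ -1.5000)
Function('a')(Q) = Rational(-17, 3) (Function('a')(Q) = Add(Mul(6, Pow(Rational(-3, 2), -1)), Mul(-5, Pow(3, -1))) = Add(Mul(6, Rational(-2, 3)), Mul(-5, Rational(1, 3))) = Add(-4, Rational(-5, 3)) = Rational(-17, 3))
Function('U')(O) = Rational(196, 9) (Function('U')(O) = Pow(Add(Rational(-17, 3), 1), 2) = Pow(Rational(-14, 3), 2) = Rational(196, 9))
Add(9, Mul(Function('U')(4), -44)) = Add(9, Mul(Rational(196, 9), -44)) = Add(9, Rational(-8624, 9)) = Rational(-8543, 9)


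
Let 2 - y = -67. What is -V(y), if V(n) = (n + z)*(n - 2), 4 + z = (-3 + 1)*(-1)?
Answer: -4489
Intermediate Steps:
y = 69 (y = 2 - 1*(-67) = 2 + 67 = 69)
z = -2 (z = -4 + (-3 + 1)*(-1) = -4 - 2*(-1) = -4 + 2 = -2)
V(n) = (-2 + n)² (V(n) = (n - 2)*(n - 2) = (-2 + n)*(-2 + n) = (-2 + n)²)
-V(y) = -(4 + 69² - 4*69) = -(4 + 4761 - 276) = -1*4489 = -4489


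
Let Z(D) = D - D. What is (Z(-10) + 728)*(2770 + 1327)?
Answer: 2982616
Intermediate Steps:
Z(D) = 0
(Z(-10) + 728)*(2770 + 1327) = (0 + 728)*(2770 + 1327) = 728*4097 = 2982616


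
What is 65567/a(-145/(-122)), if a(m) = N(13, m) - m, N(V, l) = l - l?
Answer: -7999174/145 ≈ -55167.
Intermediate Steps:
N(V, l) = 0
a(m) = -m (a(m) = 0 - m = -m)
65567/a(-145/(-122)) = 65567/((-(-145)/(-122))) = 65567/((-(-145)*(-1)/122)) = 65567/((-1*145/122)) = 65567/(-145/122) = 65567*(-122/145) = -7999174/145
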